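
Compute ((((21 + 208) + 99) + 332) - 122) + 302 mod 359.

122

21 + 208 = 229
229 + 99 = 328
328 + 332 = 660 ≡ 301 (mod 359)
301 - 122 = 179
179 + 302 = 481 ≡ 122 (mod 359)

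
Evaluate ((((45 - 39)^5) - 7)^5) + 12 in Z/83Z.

32

45 - 39 = 6
(6)^5 ≡ 57 (mod 83)
57 - 7 = 50
(50)^5 ≡ 20 (mod 83)
20 + 12 = 32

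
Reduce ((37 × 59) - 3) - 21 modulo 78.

53

37 × 59 = 2183 ≡ 77 (mod 78)
77 - 3 = 74
74 - 21 = 53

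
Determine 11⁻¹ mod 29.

8

By the extended Euclidean algorithm:
29 = 2×11 + 7
11 = 1×7 + 4
7 = 1×4 + 3
4 = 1×3 + 1
3 = 3×1 + 0
gcd(11, 29) = 1, so the inverse exists.
Back-substitute for 1:
1 = 1×4 − 1×3
  = −1×7 + 2×4
  = 2×11 − 3×7
  = −3×29 + 8×11
So 11⁻¹ ≡ 8 (mod 29).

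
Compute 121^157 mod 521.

Using repeated squaring:
157 in binary is 10011101, i.e. 157 = 128 + 16 + 8 + 4 + 1.
121^1 ≡ 121 (mod 521)
121^2 ≡ 121^2 = 14641 ≡ 53 (mod 521)
121^4 ≡ 53^2 = 2809 ≡ 204 (mod 521)
121^8 ≡ 204^2 = 41616 ≡ 457 (mod 521)
121^16 ≡ 457^2 = 208849 ≡ 449 (mod 521)
121^32 ≡ 449^2 = 201601 ≡ 495 (mod 521)
121^64 ≡ 495^2 = 245025 ≡ 155 (mod 521)
121^128 ≡ 155^2 = 24025 ≡ 59 (mod 521)
121^157 = 121^128 * 121^16 * 121^8 * 121^4 * 121^1 ≡ 59 * 449 * 457 * 204 * 121 (mod 521).
Accumulate the product:
59 * 449 = 26491 ≡ 441
441 * 457 = 201537 ≡ 431
431 * 204 = 87924 ≡ 396
396 * 121 = 47916 ≡ 505

505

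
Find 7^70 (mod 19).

Compute successive squares:
70 in binary is 1000110, i.e. 70 = 64 + 4 + 2.
7^1 ≡ 7 (mod 19)
7^2 ≡ 7^2 = 49 ≡ 11 (mod 19)
7^4 ≡ 11^2 = 121 ≡ 7 (mod 19)
7^8 ≡ 7^2 = 49 ≡ 11 (mod 19)
7^16 ≡ 11^2 = 121 ≡ 7 (mod 19)
7^32 ≡ 7^2 = 49 ≡ 11 (mod 19)
7^64 ≡ 11^2 = 121 ≡ 7 (mod 19)
7^70 = 7^64 * 7^4 * 7^2 ≡ 7 * 7 * 11 (mod 19).
Accumulate the product:
7 * 7 = 49 ≡ 11
11 * 11 = 121 ≡ 7

7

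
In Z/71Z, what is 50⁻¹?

27

71 = 1×50 + 21
50 = 2×21 + 8
21 = 2×8 + 5
8 = 1×5 + 3
5 = 1×3 + 2
3 = 1×2 + 1
2 = 2×1 + 0
gcd(50, 71) = 1, so the inverse exists.
Bézout: 1 = −19×71 + 27×50.
So 50⁻¹ ≡ 27 (mod 71).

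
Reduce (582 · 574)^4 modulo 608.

576

582 · 574 = 334068 ≡ 276 (mod 608)
(276)^4 ≡ 576 (mod 608)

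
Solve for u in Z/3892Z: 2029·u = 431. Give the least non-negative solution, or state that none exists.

2467

gcd(2029, 3892) = 1, so a unique solution mod 3892 exists.
2029⁻¹ ≡ 3681 (mod 3892).
u ≡ 3681·431 ≡ 2467 (mod 3892).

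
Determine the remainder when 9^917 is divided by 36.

917 in binary is 1110010101, i.e. 917 = 512 + 256 + 128 + 16 + 4 + 1.
9^1 ≡ 9 (mod 36)
9^2 ≡ 9^2 = 81 ≡ 9 (mod 36)
9^4 ≡ 9^2 = 81 ≡ 9 (mod 36)
9^8 ≡ 9^2 = 81 ≡ 9 (mod 36)
9^16 ≡ 9^2 = 81 ≡ 9 (mod 36)
9^32 ≡ 9^2 = 81 ≡ 9 (mod 36)
9^64 ≡ 9^2 = 81 ≡ 9 (mod 36)
9^128 ≡ 9^2 = 81 ≡ 9 (mod 36)
9^256 ≡ 9^2 = 81 ≡ 9 (mod 36)
9^512 ≡ 9^2 = 81 ≡ 9 (mod 36)
9^917 = 9^512 * 9^256 * 9^128 * 9^16 * 9^4 * 9^1 ≡ 9 * 9 * 9 * 9 * 9 * 9 (mod 36).
Accumulate the product:
9 * 9 = 81 ≡ 9
9 * 9 = 81 ≡ 9
9 * 9 = 81 ≡ 9
9 * 9 = 81 ≡ 9
9 * 9 = 81 ≡ 9

9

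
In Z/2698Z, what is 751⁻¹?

2698 = 3·751 + 445
751 = 1·445 + 306
445 = 1·306 + 139
306 = 2·139 + 28
139 = 4·28 + 27
28 = 1·27 + 1
27 = 27·1 + 0
gcd(751, 2698) = 1, so the inverse exists.
Back-substitute for 1:
1 = 1·28 − 1·27
  = −1·139 + 5·28
  = 5·306 − 11·139
  = −11·445 + 16·306
  = 16·751 − 27·445
  = −27·2698 + 97·751
So 751⁻¹ ≡ 97 (mod 2698).

97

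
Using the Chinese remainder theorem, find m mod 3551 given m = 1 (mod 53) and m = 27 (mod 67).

53⁻¹ mod 67: 53·43 ≡ 1 (mod 67), so 53⁻¹ ≡ 43.
m = 1 + 53·((27 − 1)·43 mod 67) = 1 + 53·46 = 2439.
Check: 2439 mod 53 = 1, 2439 mod 67 = 27. ✓

2439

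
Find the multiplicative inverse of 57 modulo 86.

83

By the extended Euclidean algorithm:
86 = 1×57 + 29
57 = 1×29 + 28
29 = 1×28 + 1
28 = 28×1 + 0
gcd(57, 86) = 1, so the inverse exists.
Back-substitute for 1:
1 = 1×29 − 1×28
  = −1×57 + 2×29
  = 2×86 − 3×57
So 57⁻¹ ≡ −3 ≡ 83 (mod 86).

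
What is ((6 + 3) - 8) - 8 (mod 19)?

12

6 + 3 = 9
9 - 8 = 1
1 - 8 = -7 ≡ 12 (mod 19)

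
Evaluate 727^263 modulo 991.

263 in binary is 100000111, i.e. 263 = 256 + 4 + 2 + 1.
727^1 ≡ 727 (mod 991)
727^2 ≡ 727^2 = 528529 ≡ 326 (mod 991)
727^4 ≡ 326^2 = 106276 ≡ 239 (mod 991)
727^8 ≡ 239^2 = 57121 ≡ 634 (mod 991)
727^16 ≡ 634^2 = 401956 ≡ 601 (mod 991)
727^32 ≡ 601^2 = 361201 ≡ 477 (mod 991)
727^64 ≡ 477^2 = 227529 ≡ 590 (mod 991)
727^128 ≡ 590^2 = 348100 ≡ 259 (mod 991)
727^256 ≡ 259^2 = 67081 ≡ 684 (mod 991)
727^263 = 727^256 * 727^4 * 727^2 * 727^1 ≡ 684 * 239 * 326 * 727 (mod 991).
Accumulate the product:
684 * 239 = 163476 ≡ 952
952 * 326 = 310352 ≡ 169
169 * 727 = 122863 ≡ 970

970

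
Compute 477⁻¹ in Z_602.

183

602 = 1*477 + 125
477 = 3*125 + 102
125 = 1*102 + 23
102 = 4*23 + 10
23 = 2*10 + 3
10 = 3*3 + 1
3 = 3*1 + 0
gcd(477, 602) = 1, so the inverse exists.
Back-substitute for 1:
1 = 1*10 − 3*3
  = −3*23 + 7*10
  = 7*102 − 31*23
  = −31*125 + 38*102
  = 38*477 − 145*125
  = −145*602 + 183*477
So 477⁻¹ ≡ 183 (mod 602).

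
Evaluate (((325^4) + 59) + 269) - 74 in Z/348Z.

303

(325)^4 ≡ 49 (mod 348)
49 + 59 = 108
108 + 269 = 377 ≡ 29 (mod 348)
29 - 74 = -45 ≡ 303 (mod 348)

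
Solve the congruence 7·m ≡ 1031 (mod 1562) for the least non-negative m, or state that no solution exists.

1263

gcd(7, 1562) = 1, so a unique solution mod 1562 exists.
7⁻¹ ≡ 1339 (mod 1562).
m ≡ 1339·1031 ≡ 1263 (mod 1562).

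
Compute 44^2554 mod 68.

36

2554 in binary is 100111111010, i.e. 2554 = 2048 + 256 + 128 + 64 + 32 + 16 + 8 + 2.
44^1 ≡ 44 (mod 68)
44^2 ≡ 44^2 = 1936 ≡ 32 (mod 68)
44^4 ≡ 32^2 = 1024 ≡ 4 (mod 68)
44^8 ≡ 4^2 = 16 (mod 68)
44^16 ≡ 16^2 = 256 ≡ 52 (mod 68)
44^32 ≡ 52^2 = 2704 ≡ 52 (mod 68)
44^64 ≡ 52^2 = 2704 ≡ 52 (mod 68)
44^128 ≡ 52^2 = 2704 ≡ 52 (mod 68)
44^256 ≡ 52^2 = 2704 ≡ 52 (mod 68)
44^512 ≡ 52^2 = 2704 ≡ 52 (mod 68)
44^1024 ≡ 52^2 = 2704 ≡ 52 (mod 68)
44^2048 ≡ 52^2 = 2704 ≡ 52 (mod 68)
44^2554 = 44^2048 * 44^256 * 44^128 * 44^64 * 44^32 * 44^16 * 44^8 * 44^2 ≡ 52 * 52 * 52 * 52 * 52 * 52 * 16 * 32 (mod 68).
Accumulate the product:
52 * 52 = 2704 ≡ 52
52 * 52 = 2704 ≡ 52
52 * 52 = 2704 ≡ 52
52 * 52 = 2704 ≡ 52
52 * 52 = 2704 ≡ 52
52 * 16 = 832 ≡ 16
16 * 32 = 512 ≡ 36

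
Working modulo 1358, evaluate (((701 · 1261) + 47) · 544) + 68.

28

701 · 1261 = 883961 ≡ 1261 (mod 1358)
1261 + 47 = 1308
1308 · 544 = 711552 ≡ 1318 (mod 1358)
1318 + 68 = 1386 ≡ 28 (mod 1358)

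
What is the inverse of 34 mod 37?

37 = 1×34 + 3
34 = 11×3 + 1
3 = 3×1 + 0
gcd(34, 37) = 1, so the inverse exists.
Bézout: 1 = −11×37 + 12×34.
So 34⁻¹ ≡ 12 (mod 37).

12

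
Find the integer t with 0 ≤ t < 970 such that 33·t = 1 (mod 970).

970 = 29·33 + 13
33 = 2·13 + 7
13 = 1·7 + 6
7 = 1·6 + 1
6 = 6·1 + 0
gcd(33, 970) = 1, so the inverse exists.
Back-substitute for 1:
1 = 1·7 − 1·6
  = −1·13 + 2·7
  = 2·33 − 5·13
  = −5·970 + 147·33
So 33⁻¹ ≡ 147 (mod 970).

147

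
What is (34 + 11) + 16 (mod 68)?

61

34 + 11 = 45
45 + 16 = 61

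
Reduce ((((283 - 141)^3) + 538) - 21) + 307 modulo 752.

283 - 141 = 142
(142)^3 ≡ 424 (mod 752)
424 + 538 = 962 ≡ 210 (mod 752)
210 - 21 = 189
189 + 307 = 496

496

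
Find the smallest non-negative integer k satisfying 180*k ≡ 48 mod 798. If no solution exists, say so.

gcd(180, 798) = 6, and 6 | 48, so solutions exist.
Divide through by 6: 30*k = 8 (mod 133).
30⁻¹ ≡ 102 (mod 133).
k ≡ 102*8 ≡ 18 (mod 133).
The smallest non-negative solution is k = 18.

18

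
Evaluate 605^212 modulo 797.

Compute successive squares:
605^1 ≡ 605 (mod 797)
605^2 ≡ 605^2 = 366025 ≡ 202 (mod 797)
605^4 ≡ 202^2 = 40804 ≡ 157 (mod 797)
605^8 ≡ 157^2 = 24649 ≡ 739 (mod 797)
605^16 ≡ 739^2 = 546121 ≡ 176 (mod 797)
605^32 ≡ 176^2 = 30976 ≡ 690 (mod 797)
605^64 ≡ 690^2 = 476100 ≡ 291 (mod 797)
605^128 ≡ 291^2 = 84681 ≡ 199 (mod 797)
605^212 = 605^128 · 605^64 · 605^16 · 605^4 ≡ 199 · 291 · 176 · 157 (mod 797).
Accumulate the product:
199 · 291 = 57909 ≡ 525
525 · 176 = 92400 ≡ 745
745 · 157 = 116965 ≡ 603

603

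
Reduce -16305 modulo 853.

-16305 = -20*853 + 755, so -16305 ≡ 755 (mod 853).

755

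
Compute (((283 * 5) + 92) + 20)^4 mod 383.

242

283 * 5 = 1415 ≡ 266 (mod 383)
266 + 92 = 358
358 + 20 = 378
(378)^4 ≡ 242 (mod 383)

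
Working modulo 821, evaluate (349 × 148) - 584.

166

349 × 148 = 51652 ≡ 750 (mod 821)
750 - 584 = 166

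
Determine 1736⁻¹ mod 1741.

Run the extended Euclidean algorithm:
1741 = 1×1736 + 5
1736 = 347×5 + 1
5 = 5×1 + 0
gcd(1736, 1741) = 1, so the inverse exists.
Bézout: 1 = −347×1741 + 348×1736.
So 1736⁻¹ ≡ 348 (mod 1741).

348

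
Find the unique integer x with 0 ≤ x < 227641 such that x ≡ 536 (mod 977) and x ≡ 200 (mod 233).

205706

977⁻¹ mod 233: 977×145 ≡ 1 (mod 233), so 977⁻¹ ≡ 145.
x = 536 + 977×((200 − 536)×145 mod 233) = 536 + 977×210 = 205706.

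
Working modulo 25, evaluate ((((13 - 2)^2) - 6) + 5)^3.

13 - 2 = 11
(11)^2 ≡ 21 (mod 25)
21 - 6 = 15
15 + 5 = 20
(20)^3 ≡ 0 (mod 25)

0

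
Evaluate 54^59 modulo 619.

59 in binary is 111011, i.e. 59 = 32 + 16 + 8 + 2 + 1.
54^1 ≡ 54 (mod 619)
54^2 ≡ 54^2 = 2916 ≡ 440 (mod 619)
54^4 ≡ 440^2 = 193600 ≡ 472 (mod 619)
54^8 ≡ 472^2 = 222784 ≡ 563 (mod 619)
54^16 ≡ 563^2 = 316969 ≡ 41 (mod 619)
54^32 ≡ 41^2 = 1681 ≡ 443 (mod 619)
54^59 = 54^32 · 54^16 · 54^8 · 54^2 · 54^1 ≡ 443 · 41 · 563 · 440 · 54 (mod 619).
Accumulate the product:
443 · 41 = 18163 ≡ 212
212 · 563 = 119356 ≡ 508
508 · 440 = 223520 ≡ 61
61 · 54 = 3294 ≡ 199

199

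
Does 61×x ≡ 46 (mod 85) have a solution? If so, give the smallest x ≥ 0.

gcd(61, 85) = 1, so a unique solution mod 85 exists.
61⁻¹ ≡ 46 (mod 85).
x ≡ 46×46 ≡ 76 (mod 85).

76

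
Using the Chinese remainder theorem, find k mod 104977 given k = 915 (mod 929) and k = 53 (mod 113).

69661

929⁻¹ mod 113: 929*104 ≡ 1 (mod 113), so 929⁻¹ ≡ 104.
k = 915 + 929*((53 − 915)*104 mod 113) = 915 + 929*74 = 69661.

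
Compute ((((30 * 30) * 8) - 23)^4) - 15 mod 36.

34

30 * 30 = 900 ≡ 0 (mod 36)
0 * 8 = 0
0 - 23 = -23 ≡ 13 (mod 36)
(13)^4 ≡ 13 (mod 36)
13 - 15 = -2 ≡ 34 (mod 36)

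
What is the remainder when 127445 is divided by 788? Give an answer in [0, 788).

577

127445 = 161*788 + 577, so 127445 ≡ 577 (mod 788).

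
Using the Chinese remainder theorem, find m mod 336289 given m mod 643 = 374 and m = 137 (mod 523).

643⁻¹ mod 523: 643·231 ≡ 1 (mod 523), so 643⁻¹ ≡ 231.
m = 374 + 643·((137 − 374)·231 mod 523) = 374 + 643·168 = 108398.

108398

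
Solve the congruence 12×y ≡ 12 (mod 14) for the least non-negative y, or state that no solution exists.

gcd(12, 14) = 2, and 2 | 12, so solutions exist.
Divide through by 2: 6×y ≡ 6 mod 7.
6⁻¹ ≡ 6 (mod 7).
y ≡ 6×6 ≡ 1 (mod 7).
The smallest non-negative solution is y = 1.

1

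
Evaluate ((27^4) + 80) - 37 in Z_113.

(27)^4 ≡ 2 (mod 113)
2 + 80 = 82
82 - 37 = 45

45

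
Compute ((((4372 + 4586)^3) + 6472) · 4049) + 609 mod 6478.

4372 + 4586 = 8958 ≡ 2480 (mod 6478)
(2480)^3 ≡ 3326 (mod 6478)
3326 + 6472 = 9798 ≡ 3320 (mod 6478)
3320 · 4049 = 13442680 ≡ 830 (mod 6478)
830 + 609 = 1439

1439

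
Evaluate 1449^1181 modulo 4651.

Using repeated squaring:
1181 in binary is 10010011101, i.e. 1181 = 1024 + 128 + 16 + 8 + 4 + 1.
1449^1 ≡ 1449 (mod 4651)
1449^2 ≡ 1449^2 = 2099601 ≡ 2000 (mod 4651)
1449^4 ≡ 2000^2 = 4000000 ≡ 140 (mod 4651)
1449^8 ≡ 140^2 = 19600 ≡ 996 (mod 4651)
1449^16 ≡ 996^2 = 992016 ≡ 1353 (mod 4651)
1449^32 ≡ 1353^2 = 1830609 ≡ 2766 (mod 4651)
1449^64 ≡ 2766^2 = 7650756 ≡ 4512 (mod 4651)
1449^128 ≡ 4512^2 = 20358144 ≡ 717 (mod 4651)
1449^256 ≡ 717^2 = 514089 ≡ 2479 (mod 4651)
1449^512 ≡ 2479^2 = 6145441 ≡ 1470 (mod 4651)
1449^1024 ≡ 1470^2 = 2160900 ≡ 2836 (mod 4651)
1449^1181 = 1449^1024 · 1449^128 · 1449^16 · 1449^8 · 1449^4 · 1449^1 ≡ 2836 · 717 · 1353 · 996 · 140 · 1449 (mod 4651).
Accumulate the product:
2836 · 717 = 2033412 ≡ 925
925 · 1353 = 1251525 ≡ 406
406 · 996 = 404376 ≡ 4390
4390 · 140 = 614600 ≡ 668
668 · 1449 = 967932 ≡ 524

524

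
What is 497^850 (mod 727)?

850 in binary is 1101010010, i.e. 850 = 512 + 256 + 64 + 16 + 2.
497^1 ≡ 497 (mod 727)
497^2 ≡ 497^2 = 247009 ≡ 556 (mod 727)
497^4 ≡ 556^2 = 309136 ≡ 161 (mod 727)
497^8 ≡ 161^2 = 25921 ≡ 476 (mod 727)
497^16 ≡ 476^2 = 226576 ≡ 479 (mod 727)
497^32 ≡ 479^2 = 229441 ≡ 436 (mod 727)
497^64 ≡ 436^2 = 190096 ≡ 349 (mod 727)
497^128 ≡ 349^2 = 121801 ≡ 392 (mod 727)
497^256 ≡ 392^2 = 153664 ≡ 267 (mod 727)
497^512 ≡ 267^2 = 71289 ≡ 43 (mod 727)
497^850 = 497^512 × 497^256 × 497^64 × 497^16 × 497^2 ≡ 43 × 267 × 349 × 479 × 556 (mod 727).
Accumulate the product:
43 × 267 = 11481 ≡ 576
576 × 349 = 201024 ≡ 372
372 × 479 = 178188 ≡ 73
73 × 556 = 40588 ≡ 603

603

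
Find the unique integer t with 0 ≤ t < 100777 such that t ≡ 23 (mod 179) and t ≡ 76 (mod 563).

64821

179⁻¹ mod 563: 179·368 ≡ 1 (mod 563), so 179⁻¹ ≡ 368.
t = 23 + 179·((76 − 23)·368 mod 563) = 23 + 179·362 = 64821.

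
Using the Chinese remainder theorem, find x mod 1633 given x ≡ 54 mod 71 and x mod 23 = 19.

71⁻¹ mod 23: 71*12 ≡ 1 (mod 23), so 71⁻¹ ≡ 12.
x = 54 + 71*((19 − 54)*12 mod 23) = 54 + 71*17 = 1261.

1261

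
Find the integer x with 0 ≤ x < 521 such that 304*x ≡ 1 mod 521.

12

By the extended Euclidean algorithm:
521 = 1·304 + 217
304 = 1·217 + 87
217 = 2·87 + 43
87 = 2·43 + 1
43 = 43·1 + 0
gcd(304, 521) = 1, so the inverse exists.
Bézout: 1 = −7·521 + 12·304.
So 304⁻¹ ≡ 12 (mod 521).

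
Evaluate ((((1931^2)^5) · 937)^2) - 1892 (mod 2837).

(1931)^2 ≡ 943 (mod 2837)
(943)^5 ≡ 122 (mod 2837)
122 · 937 = 114314 ≡ 834 (mod 2837)
(834)^2 ≡ 491 (mod 2837)
491 - 1892 = -1401 ≡ 1436 (mod 2837)

1436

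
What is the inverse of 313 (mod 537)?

By the extended Euclidean algorithm:
537 = 1×313 + 224
313 = 1×224 + 89
224 = 2×89 + 46
89 = 1×46 + 43
46 = 1×43 + 3
43 = 14×3 + 1
3 = 3×1 + 0
gcd(313, 537) = 1, so the inverse exists.
Back-substitute for 1:
1 = 1×43 − 14×3
  = −14×46 + 15×43
  = 15×89 − 29×46
  = −29×224 + 73×89
  = 73×313 − 102×224
  = −102×537 + 175×313
So 313⁻¹ ≡ 175 (mod 537).

175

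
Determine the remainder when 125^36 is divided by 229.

By square-and-multiply:
36 in binary is 100100, i.e. 36 = 32 + 4.
125^1 ≡ 125 (mod 229)
125^2 ≡ 125^2 = 15625 ≡ 53 (mod 229)
125^4 ≡ 53^2 = 2809 ≡ 61 (mod 229)
125^8 ≡ 61^2 = 3721 ≡ 57 (mod 229)
125^16 ≡ 57^2 = 3249 ≡ 43 (mod 229)
125^32 ≡ 43^2 = 1849 ≡ 17 (mod 229)
125^36 = 125^32 × 125^4 ≡ 17 × 61 (mod 229).
17 × 61 = 1037 ≡ 121 (mod 229).

121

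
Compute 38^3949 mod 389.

By square-and-multiply:
3949 in binary is 111101101101, i.e. 3949 = 2048 + 1024 + 512 + 256 + 64 + 32 + 8 + 4 + 1.
38^1 ≡ 38 (mod 389)
38^2 ≡ 38^2 = 1444 ≡ 277 (mod 389)
38^4 ≡ 277^2 = 76729 ≡ 96 (mod 389)
38^8 ≡ 96^2 = 9216 ≡ 269 (mod 389)
38^16 ≡ 269^2 = 72361 ≡ 7 (mod 389)
38^32 ≡ 7^2 = 49 (mod 389)
38^64 ≡ 49^2 = 2401 ≡ 67 (mod 389)
38^128 ≡ 67^2 = 4489 ≡ 210 (mod 389)
38^256 ≡ 210^2 = 44100 ≡ 143 (mod 389)
38^512 ≡ 143^2 = 20449 ≡ 221 (mod 389)
38^1024 ≡ 221^2 = 48841 ≡ 216 (mod 389)
38^2048 ≡ 216^2 = 46656 ≡ 365 (mod 389)
38^3949 = 38^2048 · 38^1024 · 38^512 · 38^256 · 38^64 · 38^32 · 38^8 · 38^4 · 38^1 ≡ 365 · 216 · 221 · 143 · 67 · 49 · 269 · 96 · 38 (mod 389).
Accumulate the product:
365 · 216 = 78840 ≡ 262
262 · 221 = 57902 ≡ 330
330 · 143 = 47190 ≡ 121
121 · 67 = 8107 ≡ 327
327 · 49 = 16023 ≡ 74
74 · 269 = 19906 ≡ 67
67 · 96 = 6432 ≡ 208
208 · 38 = 7904 ≡ 124

124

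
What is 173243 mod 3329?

173243 = 52*3329 + 135, so 173243 ≡ 135 (mod 3329).

135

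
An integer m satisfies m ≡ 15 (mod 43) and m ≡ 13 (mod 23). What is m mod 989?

703

43⁻¹ mod 23: 43×15 ≡ 1 (mod 23), so 43⁻¹ ≡ 15.
m = 15 + 43×((13 − 15)×15 mod 23) = 15 + 43×16 = 703.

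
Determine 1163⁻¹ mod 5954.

5954 = 5·1163 + 139
1163 = 8·139 + 51
139 = 2·51 + 37
51 = 1·37 + 14
37 = 2·14 + 9
14 = 1·9 + 5
9 = 1·5 + 4
5 = 1·4 + 1
4 = 4·1 + 0
gcd(1163, 5954) = 1, so the inverse exists.
Bézout: 1 = −251·5954 + 1285·1163.
So 1163⁻¹ ≡ 1285 (mod 5954).

1285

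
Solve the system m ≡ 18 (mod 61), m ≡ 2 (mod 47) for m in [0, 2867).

1177

61⁻¹ mod 47: 61×37 ≡ 1 (mod 47), so 61⁻¹ ≡ 37.
m = 18 + 61×((2 − 18)×37 mod 47) = 18 + 61×19 = 1177.
Check: 1177 mod 61 = 18, 1177 mod 47 = 2. ✓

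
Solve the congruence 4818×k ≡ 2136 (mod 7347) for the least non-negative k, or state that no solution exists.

708

gcd(4818, 7347) = 3, and 3 | 2136, so solutions exist.
Divide through by 3: 1606×k ≡ 712 mod 2449.
1606⁻¹ ≡ 2051 (mod 2449).
k ≡ 2051×712 ≡ 708 (mod 2449).
The smallest non-negative solution is k = 708.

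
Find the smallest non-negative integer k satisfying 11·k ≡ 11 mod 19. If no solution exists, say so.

gcd(11, 19) = 1, so a unique solution mod 19 exists.
11⁻¹ ≡ 7 (mod 19).
k ≡ 7·11 ≡ 1 (mod 19).

1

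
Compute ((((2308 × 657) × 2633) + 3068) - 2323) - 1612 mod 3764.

2308 × 657 = 1516356 ≡ 3228 (mod 3764)
3228 × 2633 = 8499324 ≡ 212 (mod 3764)
212 + 3068 = 3280
3280 - 2323 = 957
957 - 1612 = -655 ≡ 3109 (mod 3764)

3109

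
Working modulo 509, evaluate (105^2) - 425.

(105)^2 ≡ 336 (mod 509)
336 - 425 = -89 ≡ 420 (mod 509)

420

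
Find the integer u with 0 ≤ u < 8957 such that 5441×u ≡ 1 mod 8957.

Apply the Euclidean algorithm and back-substitute:
8957 = 1·5441 + 3516
5441 = 1·3516 + 1925
3516 = 1·1925 + 1591
1925 = 1·1591 + 334
1591 = 4·334 + 255
334 = 1·255 + 79
255 = 3·79 + 18
79 = 4·18 + 7
18 = 2·7 + 4
7 = 1·4 + 3
4 = 1·3 + 1
3 = 3·1 + 0
gcd(5441, 8957) = 1, so the inverse exists.
Back-substitute for 1:
1 = 1·4 − 1·3
  = −1·7 + 2·4
  = 2·18 − 5·7
  = −5·79 + 22·18
  = 22·255 − 71·79
  = −71·334 + 93·255
  = 93·1591 − 443·334
  = −443·1925 + 536·1591
  = 536·3516 − 979·1925
  = −979·5441 + 1515·3516
  = 1515·8957 − 2494·5441
So 5441⁻¹ ≡ −2494 ≡ 6463 (mod 8957).

6463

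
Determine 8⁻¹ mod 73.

64

73 = 9×8 + 1
8 = 8×1 + 0
gcd(8, 73) = 1, so the inverse exists.
Bézout: 1 = 1×73 − 9×8.
So 8⁻¹ ≡ −9 ≡ 64 (mod 73).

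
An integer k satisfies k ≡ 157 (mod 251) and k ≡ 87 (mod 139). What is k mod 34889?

251⁻¹ mod 139: 251·36 ≡ 1 (mod 139), so 251⁻¹ ≡ 36.
k = 157 + 251·((87 − 157)·36 mod 139) = 157 + 251·121 = 30528.
Check: 30528 mod 251 = 157, 30528 mod 139 = 87. ✓

30528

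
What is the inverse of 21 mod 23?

11

23 = 1·21 + 2
21 = 10·2 + 1
2 = 2·1 + 0
gcd(21, 23) = 1, so the inverse exists.
Bézout: 1 = −10·23 + 11·21.
So 21⁻¹ ≡ 11 (mod 23).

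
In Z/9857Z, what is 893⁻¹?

5508

By the extended Euclidean algorithm:
9857 = 11*893 + 34
893 = 26*34 + 9
34 = 3*9 + 7
9 = 1*7 + 2
7 = 3*2 + 1
2 = 2*1 + 0
gcd(893, 9857) = 1, so the inverse exists.
Back-substitute for 1:
1 = 1*7 − 3*2
  = −3*9 + 4*7
  = 4*34 − 15*9
  = −15*893 + 394*34
  = 394*9857 − 4349*893
So 893⁻¹ ≡ −4349 ≡ 5508 (mod 9857).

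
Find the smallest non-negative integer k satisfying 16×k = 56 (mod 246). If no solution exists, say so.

gcd(16, 246) = 2, and 2 | 56, so solutions exist.
Divide through by 2: 8×k mod 123 = 28.
8⁻¹ ≡ 77 (mod 123).
k ≡ 77×28 ≡ 65 (mod 123).
The smallest non-negative solution is k = 65.

65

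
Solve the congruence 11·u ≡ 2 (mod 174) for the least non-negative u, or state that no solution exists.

gcd(11, 174) = 1, so a unique solution mod 174 exists.
11⁻¹ ≡ 95 (mod 174).
u ≡ 95·2 ≡ 16 (mod 174).

16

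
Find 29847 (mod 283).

132

29847 = 105·283 + 132, so 29847 ≡ 132 (mod 283).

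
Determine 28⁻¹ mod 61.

24

By the extended Euclidean algorithm:
61 = 2*28 + 5
28 = 5*5 + 3
5 = 1*3 + 2
3 = 1*2 + 1
2 = 2*1 + 0
gcd(28, 61) = 1, so the inverse exists.
Bézout: 1 = −11*61 + 24*28.
So 28⁻¹ ≡ 24 (mod 61).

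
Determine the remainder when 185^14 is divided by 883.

14 in binary is 1110, i.e. 14 = 8 + 4 + 2.
185^1 ≡ 185 (mod 883)
185^2 ≡ 185^2 = 34225 ≡ 671 (mod 883)
185^4 ≡ 671^2 = 450241 ≡ 794 (mod 883)
185^8 ≡ 794^2 = 630436 ≡ 857 (mod 883)
185^14 = 185^8 × 185^4 × 185^2 ≡ 857 × 794 × 671 (mod 883).
Accumulate the product:
857 × 794 = 680458 ≡ 548
548 × 671 = 367708 ≡ 380

380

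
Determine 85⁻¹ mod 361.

17

By the extended Euclidean algorithm:
361 = 4·85 + 21
85 = 4·21 + 1
21 = 21·1 + 0
gcd(85, 361) = 1, so the inverse exists.
Bézout: 1 = −4·361 + 17·85.
So 85⁻¹ ≡ 17 (mod 361).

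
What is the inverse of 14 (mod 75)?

59

Apply the Euclidean algorithm and back-substitute:
75 = 5×14 + 5
14 = 2×5 + 4
5 = 1×4 + 1
4 = 4×1 + 0
gcd(14, 75) = 1, so the inverse exists.
Bézout: 1 = 3×75 − 16×14.
So 14⁻¹ ≡ −16 ≡ 59 (mod 75).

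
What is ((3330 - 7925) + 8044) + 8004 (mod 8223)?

3330 - 7925 = -4595 ≡ 3628 (mod 8223)
3628 + 8044 = 11672 ≡ 3449 (mod 8223)
3449 + 8004 = 11453 ≡ 3230 (mod 8223)

3230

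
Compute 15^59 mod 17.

Compute successive squares:
15^1 ≡ 15 (mod 17)
15^2 ≡ 15^2 = 225 ≡ 4 (mod 17)
15^4 ≡ 4^2 = 16 (mod 17)
15^8 ≡ 16^2 = 256 ≡ 1 (mod 17)
15^16 ≡ 1^2 = 1 (mod 17)
15^32 ≡ 1^2 = 1 (mod 17)
15^59 = 15^32 × 15^16 × 15^8 × 15^2 × 15^1 ≡ 1 × 1 × 1 × 4 × 15 (mod 17).
Accumulate the product:
1 × 1 = 1
1 × 1 = 1
1 × 4 = 4
4 × 15 = 60 ≡ 9

9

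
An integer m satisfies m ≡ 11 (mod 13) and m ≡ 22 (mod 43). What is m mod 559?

13⁻¹ mod 43: 13*10 ≡ 1 (mod 43), so 13⁻¹ ≡ 10.
m = 11 + 13*((22 − 11)*10 mod 43) = 11 + 13*24 = 323.
Check: 323 mod 13 = 11, 323 mod 43 = 22. ✓

323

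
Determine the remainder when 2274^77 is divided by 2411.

1968

Compute successive squares:
77 in binary is 1001101, i.e. 77 = 64 + 8 + 4 + 1.
2274^1 ≡ 2274 (mod 2411)
2274^2 ≡ 2274^2 = 5171076 ≡ 1892 (mod 2411)
2274^4 ≡ 1892^2 = 3579664 ≡ 1740 (mod 2411)
2274^8 ≡ 1740^2 = 3027600 ≡ 1795 (mod 2411)
2274^16 ≡ 1795^2 = 3222025 ≡ 929 (mod 2411)
2274^32 ≡ 929^2 = 863041 ≡ 2314 (mod 2411)
2274^64 ≡ 2314^2 = 5354596 ≡ 2176 (mod 2411)
2274^77 = 2274^64 * 2274^8 * 2274^4 * 2274^1 ≡ 2176 * 1795 * 1740 * 2274 (mod 2411).
Accumulate the product:
2176 * 1795 = 3905920 ≡ 100
100 * 1740 = 174000 ≡ 408
408 * 2274 = 927792 ≡ 1968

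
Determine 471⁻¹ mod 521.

323

Apply the Euclidean algorithm and back-substitute:
521 = 1*471 + 50
471 = 9*50 + 21
50 = 2*21 + 8
21 = 2*8 + 5
8 = 1*5 + 3
5 = 1*3 + 2
3 = 1*2 + 1
2 = 2*1 + 0
gcd(471, 521) = 1, so the inverse exists.
Bézout: 1 = 179*521 − 198*471.
So 471⁻¹ ≡ −198 ≡ 323 (mod 521).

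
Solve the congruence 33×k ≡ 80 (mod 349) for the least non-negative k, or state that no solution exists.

13

gcd(33, 349) = 1, so a unique solution mod 349 exists.
33⁻¹ ≡ 275 (mod 349).
k ≡ 275×80 ≡ 13 (mod 349).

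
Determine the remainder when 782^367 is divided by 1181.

448

Compute successive squares:
367 in binary is 101101111, i.e. 367 = 256 + 64 + 32 + 8 + 4 + 2 + 1.
782^1 ≡ 782 (mod 1181)
782^2 ≡ 782^2 = 611524 ≡ 947 (mod 1181)
782^4 ≡ 947^2 = 896809 ≡ 430 (mod 1181)
782^8 ≡ 430^2 = 184900 ≡ 664 (mod 1181)
782^16 ≡ 664^2 = 440896 ≡ 383 (mod 1181)
782^32 ≡ 383^2 = 146689 ≡ 245 (mod 1181)
782^64 ≡ 245^2 = 60025 ≡ 975 (mod 1181)
782^128 ≡ 975^2 = 950625 ≡ 1101 (mod 1181)
782^256 ≡ 1101^2 = 1212201 ≡ 495 (mod 1181)
782^367 = 782^256 · 782^64 · 782^32 · 782^8 · 782^4 · 782^2 · 782^1 ≡ 495 · 975 · 245 · 664 · 430 · 947 · 782 (mod 1181).
Accumulate the product:
495 · 975 = 482625 ≡ 777
777 · 245 = 190365 ≡ 224
224 · 664 = 148736 ≡ 1111
1111 · 430 = 477730 ≡ 606
606 · 947 = 573882 ≡ 1097
1097 · 782 = 857854 ≡ 448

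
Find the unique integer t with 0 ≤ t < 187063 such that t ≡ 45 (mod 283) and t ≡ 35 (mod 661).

283⁻¹ mod 661: 283×327 ≡ 1 (mod 661), so 283⁻¹ ≡ 327.
t = 45 + 283×((35 − 45)×327 mod 661) = 45 + 283×35 = 9950.

9950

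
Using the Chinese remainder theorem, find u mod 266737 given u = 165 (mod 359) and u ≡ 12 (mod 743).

359⁻¹ mod 743: 359*416 ≡ 1 (mod 743), so 359⁻¹ ≡ 416.
u = 165 + 359*((12 − 165)*416 mod 743) = 165 + 359*250 = 89915.

89915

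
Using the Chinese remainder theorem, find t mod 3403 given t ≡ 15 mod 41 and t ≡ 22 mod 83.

2844

41⁻¹ mod 83: 41·81 ≡ 1 (mod 83), so 41⁻¹ ≡ 81.
t = 15 + 41·((22 − 15)·81 mod 83) = 15 + 41·69 = 2844.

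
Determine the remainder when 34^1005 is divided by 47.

6

By square-and-multiply:
34^1 ≡ 34 (mod 47)
34^2 ≡ 34^2 = 1156 ≡ 28 (mod 47)
34^4 ≡ 28^2 = 784 ≡ 32 (mod 47)
34^8 ≡ 32^2 = 1024 ≡ 37 (mod 47)
34^16 ≡ 37^2 = 1369 ≡ 6 (mod 47)
34^32 ≡ 6^2 = 36 (mod 47)
34^64 ≡ 36^2 = 1296 ≡ 27 (mod 47)
34^128 ≡ 27^2 = 729 ≡ 24 (mod 47)
34^256 ≡ 24^2 = 576 ≡ 12 (mod 47)
34^512 ≡ 12^2 = 144 ≡ 3 (mod 47)
34^1005 = 34^512 * 34^256 * 34^128 * 34^64 * 34^32 * 34^8 * 34^4 * 34^1 ≡ 3 * 12 * 24 * 27 * 36 * 37 * 32 * 34 (mod 47).
Accumulate the product:
3 * 12 = 36
36 * 24 = 864 ≡ 18
18 * 27 = 486 ≡ 16
16 * 36 = 576 ≡ 12
12 * 37 = 444 ≡ 21
21 * 32 = 672 ≡ 14
14 * 34 = 476 ≡ 6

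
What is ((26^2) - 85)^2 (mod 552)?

(26)^2 ≡ 124 (mod 552)
124 - 85 = 39
(39)^2 ≡ 417 (mod 552)

417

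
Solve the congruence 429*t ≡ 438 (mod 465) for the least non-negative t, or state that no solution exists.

gcd(429, 465) = 3, and 3 | 438, so solutions exist.
Divide through by 3: 143*t ≡ 146 mod 155.
143⁻¹ ≡ 142 (mod 155).
t ≡ 142*146 ≡ 117 (mod 155).
The smallest non-negative solution is t = 117.

117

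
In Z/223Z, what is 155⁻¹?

141

223 = 1·155 + 68
155 = 2·68 + 19
68 = 3·19 + 11
19 = 1·11 + 8
11 = 1·8 + 3
8 = 2·3 + 2
3 = 1·2 + 1
2 = 2·1 + 0
gcd(155, 223) = 1, so the inverse exists.
Bézout: 1 = 57·223 − 82·155.
So 155⁻¹ ≡ −82 ≡ 141 (mod 223).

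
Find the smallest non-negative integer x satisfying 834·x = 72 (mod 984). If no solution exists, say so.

gcd(834, 984) = 6, and 6 | 72, so solutions exist.
Divide through by 6: 139·x ≡ 12 (mod 164).
139⁻¹ ≡ 59 (mod 164).
x ≡ 59·12 ≡ 52 (mod 164).
The smallest non-negative solution is x = 52.

52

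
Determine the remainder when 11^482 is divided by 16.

Compute successive squares:
482 in binary is 111100010, i.e. 482 = 256 + 128 + 64 + 32 + 2.
11^1 ≡ 11 (mod 16)
11^2 ≡ 11^2 = 121 ≡ 9 (mod 16)
11^4 ≡ 9^2 = 81 ≡ 1 (mod 16)
11^8 ≡ 1^2 = 1 (mod 16)
11^16 ≡ 1^2 = 1 (mod 16)
11^32 ≡ 1^2 = 1 (mod 16)
11^64 ≡ 1^2 = 1 (mod 16)
11^128 ≡ 1^2 = 1 (mod 16)
11^256 ≡ 1^2 = 1 (mod 16)
11^482 = 11^256 · 11^128 · 11^64 · 11^32 · 11^2 ≡ 1 · 1 · 1 · 1 · 9 (mod 16).
Accumulate the product:
1 · 1 = 1
1 · 1 = 1
1 · 1 = 1
1 · 9 = 9

9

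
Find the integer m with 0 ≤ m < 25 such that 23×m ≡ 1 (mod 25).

25 = 1×23 + 2
23 = 11×2 + 1
2 = 2×1 + 0
gcd(23, 25) = 1, so the inverse exists.
Back-substitute for 1:
1 = 1×23 − 11×2
  = −11×25 + 12×23
So 23⁻¹ ≡ 12 (mod 25).

12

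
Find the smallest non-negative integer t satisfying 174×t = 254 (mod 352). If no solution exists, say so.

gcd(174, 352) = 2, and 2 | 254, so solutions exist.
Divide through by 2: 87×t ≡ 127 mod 176.
87⁻¹ ≡ 87 (mod 176).
t ≡ 87×127 ≡ 137 (mod 176).
The smallest non-negative solution is t = 137.

137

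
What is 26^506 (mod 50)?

26

506 in binary is 111111010, i.e. 506 = 256 + 128 + 64 + 32 + 16 + 8 + 2.
26^1 ≡ 26 (mod 50)
26^2 ≡ 26^2 = 676 ≡ 26 (mod 50)
26^4 ≡ 26^2 = 676 ≡ 26 (mod 50)
26^8 ≡ 26^2 = 676 ≡ 26 (mod 50)
26^16 ≡ 26^2 = 676 ≡ 26 (mod 50)
26^32 ≡ 26^2 = 676 ≡ 26 (mod 50)
26^64 ≡ 26^2 = 676 ≡ 26 (mod 50)
26^128 ≡ 26^2 = 676 ≡ 26 (mod 50)
26^256 ≡ 26^2 = 676 ≡ 26 (mod 50)
26^506 = 26^256 × 26^128 × 26^64 × 26^32 × 26^16 × 26^8 × 26^2 ≡ 26 × 26 × 26 × 26 × 26 × 26 × 26 (mod 50).
Accumulate the product:
26 × 26 = 676 ≡ 26
26 × 26 = 676 ≡ 26
26 × 26 = 676 ≡ 26
26 × 26 = 676 ≡ 26
26 × 26 = 676 ≡ 26
26 × 26 = 676 ≡ 26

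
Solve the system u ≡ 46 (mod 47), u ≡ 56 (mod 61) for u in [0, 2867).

47⁻¹ mod 61: 47×13 ≡ 1 (mod 61), so 47⁻¹ ≡ 13.
u = 46 + 47×((56 − 46)×13 mod 61) = 46 + 47×8 = 422.
Check: 422 mod 47 = 46, 422 mod 61 = 56. ✓

422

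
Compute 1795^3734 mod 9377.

4340

1795^1 ≡ 1795 (mod 9377)
1795^2 ≡ 1795^2 = 3222025 ≡ 5714 (mod 9377)
1795^4 ≡ 5714^2 = 32649796 ≡ 8459 (mod 9377)
1795^8 ≡ 8459^2 = 71554681 ≡ 8171 (mod 9377)
1795^16 ≡ 8171^2 = 66765241 ≡ 1001 (mod 9377)
1795^32 ≡ 1001^2 = 1002001 ≡ 8039 (mod 9377)
1795^64 ≡ 8039^2 = 64625521 ≡ 8614 (mod 9377)
1795^128 ≡ 8614^2 = 74200996 ≡ 795 (mod 9377)
1795^256 ≡ 795^2 = 632025 ≡ 3766 (mod 9377)
1795^512 ≡ 3766^2 = 14182756 ≡ 4732 (mod 9377)
1795^1024 ≡ 4732^2 = 22391824 ≡ 8925 (mod 9377)
1795^2048 ≡ 8925^2 = 79655625 ≡ 7387 (mod 9377)
1795^3734 = 1795^2048 · 1795^1024 · 1795^512 · 1795^128 · 1795^16 · 1795^4 · 1795^2 ≡ 7387 · 8925 · 4732 · 795 · 1001 · 8459 · 5714 (mod 9377).
Accumulate the product:
7387 · 8925 = 65928975 ≡ 8665
8665 · 4732 = 41002780 ≡ 6536
6536 · 795 = 5196120 ≡ 1262
1262 · 1001 = 1263262 ≡ 6744
6744 · 8459 = 57047496 ≡ 7205
7205 · 5714 = 41169370 ≡ 4340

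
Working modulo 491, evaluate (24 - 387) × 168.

391

24 - 387 = -363 ≡ 128 (mod 491)
128 × 168 = 21504 ≡ 391 (mod 491)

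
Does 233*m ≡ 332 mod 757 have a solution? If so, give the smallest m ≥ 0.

531

gcd(233, 757) = 1, so a unique solution mod 757 exists.
233⁻¹ ≡ 13 (mod 757).
m ≡ 13*332 ≡ 531 (mod 757).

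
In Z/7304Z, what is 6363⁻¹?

7304 = 1*6363 + 941
6363 = 6*941 + 717
941 = 1*717 + 224
717 = 3*224 + 45
224 = 4*45 + 44
45 = 1*44 + 1
44 = 44*1 + 0
gcd(6363, 7304) = 1, so the inverse exists.
Bézout: 1 = −142*7304 + 163*6363.
So 6363⁻¹ ≡ 163 (mod 7304).

163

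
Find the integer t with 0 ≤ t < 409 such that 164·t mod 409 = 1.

207

By the extended Euclidean algorithm:
409 = 2·164 + 81
164 = 2·81 + 2
81 = 40·2 + 1
2 = 2·1 + 0
gcd(164, 409) = 1, so the inverse exists.
Bézout: 1 = 81·409 − 202·164.
So 164⁻¹ ≡ −202 ≡ 207 (mod 409).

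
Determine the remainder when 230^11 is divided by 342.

110

Using repeated squaring:
11 in binary is 1011, i.e. 11 = 8 + 2 + 1.
230^1 ≡ 230 (mod 342)
230^2 ≡ 230^2 = 52900 ≡ 232 (mod 342)
230^4 ≡ 232^2 = 53824 ≡ 130 (mod 342)
230^8 ≡ 130^2 = 16900 ≡ 142 (mod 342)
230^11 = 230^8 × 230^2 × 230^1 ≡ 142 × 232 × 230 (mod 342).
Accumulate the product:
142 × 232 = 32944 ≡ 112
112 × 230 = 25760 ≡ 110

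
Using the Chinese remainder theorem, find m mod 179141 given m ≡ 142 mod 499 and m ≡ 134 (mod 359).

41060

499⁻¹ mod 359: 499×259 ≡ 1 (mod 359), so 499⁻¹ ≡ 259.
m = 142 + 499×((134 − 142)×259 mod 359) = 142 + 499×82 = 41060.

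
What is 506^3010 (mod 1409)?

612

3010 in binary is 101111000010, i.e. 3010 = 2048 + 512 + 256 + 128 + 64 + 2.
506^1 ≡ 506 (mod 1409)
506^2 ≡ 506^2 = 256036 ≡ 1007 (mod 1409)
506^4 ≡ 1007^2 = 1014049 ≡ 978 (mod 1409)
506^8 ≡ 978^2 = 956484 ≡ 1182 (mod 1409)
506^16 ≡ 1182^2 = 1397124 ≡ 805 (mod 1409)
506^32 ≡ 805^2 = 648025 ≡ 1294 (mod 1409)
506^64 ≡ 1294^2 = 1674436 ≡ 544 (mod 1409)
506^128 ≡ 544^2 = 295936 ≡ 46 (mod 1409)
506^256 ≡ 46^2 = 2116 ≡ 707 (mod 1409)
506^512 ≡ 707^2 = 499849 ≡ 1063 (mod 1409)
506^1024 ≡ 1063^2 = 1129969 ≡ 1360 (mod 1409)
506^2048 ≡ 1360^2 = 1849600 ≡ 992 (mod 1409)
506^3010 = 506^2048 · 506^512 · 506^256 · 506^128 · 506^64 · 506^2 ≡ 992 · 1063 · 707 · 46 · 544 · 1007 (mod 1409).
Accumulate the product:
992 · 1063 = 1054496 ≡ 564
564 · 707 = 398748 ≡ 1
1 · 46 = 46
46 · 544 = 25024 ≡ 1071
1071 · 1007 = 1078497 ≡ 612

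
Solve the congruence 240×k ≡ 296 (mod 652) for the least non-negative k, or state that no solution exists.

61

gcd(240, 652) = 4, and 4 | 296, so solutions exist.
Divide through by 4: 60×k mod 163 = 74.
60⁻¹ ≡ 144 (mod 163).
k ≡ 144×74 ≡ 61 (mod 163).
The smallest non-negative solution is k = 61.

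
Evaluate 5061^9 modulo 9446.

321

9 in binary is 1001, i.e. 9 = 8 + 1.
5061^1 ≡ 5061 (mod 9446)
5061^2 ≡ 5061^2 = 25613721 ≡ 5615 (mod 9446)
5061^4 ≡ 5615^2 = 31528225 ≡ 6923 (mod 9446)
5061^8 ≡ 6923^2 = 47927929 ≡ 8371 (mod 9446)
5061^9 = 5061^8 * 5061^1 ≡ 8371 * 5061 (mod 9446).
8371 * 5061 = 42365631 ≡ 321 (mod 9446).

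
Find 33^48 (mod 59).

16

By square-and-multiply:
48 in binary is 110000, i.e. 48 = 32 + 16.
33^1 ≡ 33 (mod 59)
33^2 ≡ 33^2 = 1089 ≡ 27 (mod 59)
33^4 ≡ 27^2 = 729 ≡ 21 (mod 59)
33^8 ≡ 21^2 = 441 ≡ 28 (mod 59)
33^16 ≡ 28^2 = 784 ≡ 17 (mod 59)
33^32 ≡ 17^2 = 289 ≡ 53 (mod 59)
33^48 = 33^32 · 33^16 ≡ 53 · 17 (mod 59).
53 · 17 = 901 ≡ 16 (mod 59).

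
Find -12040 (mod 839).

-12040 = -15·839 + 545, so -12040 ≡ 545 (mod 839).

545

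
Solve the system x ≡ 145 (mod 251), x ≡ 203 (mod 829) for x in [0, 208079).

251⁻¹ mod 829: 251*469 ≡ 1 (mod 829), so 251⁻¹ ≡ 469.
x = 145 + 251*((203 − 145)*469 mod 829) = 145 + 251*674 = 169319.
Check: 169319 mod 251 = 145, 169319 mod 829 = 203. ✓

169319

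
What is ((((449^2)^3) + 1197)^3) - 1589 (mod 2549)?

(449)^2 ≡ 230 (mod 2549)
(230)^3 ≡ 623 (mod 2549)
623 + 1197 = 1820
(1820)^3 ≡ 2021 (mod 2549)
2021 - 1589 = 432

432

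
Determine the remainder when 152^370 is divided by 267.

Compute successive squares:
152^1 ≡ 152 (mod 267)
152^2 ≡ 152^2 = 23104 ≡ 142 (mod 267)
152^4 ≡ 142^2 = 20164 ≡ 139 (mod 267)
152^8 ≡ 139^2 = 19321 ≡ 97 (mod 267)
152^16 ≡ 97^2 = 9409 ≡ 64 (mod 267)
152^32 ≡ 64^2 = 4096 ≡ 91 (mod 267)
152^64 ≡ 91^2 = 8281 ≡ 4 (mod 267)
152^128 ≡ 4^2 = 16 (mod 267)
152^256 ≡ 16^2 = 256 (mod 267)
152^370 = 152^256 * 152^64 * 152^32 * 152^16 * 152^2 ≡ 256 * 4 * 91 * 64 * 142 (mod 267).
Accumulate the product:
256 * 4 = 1024 ≡ 223
223 * 91 = 20293 ≡ 1
1 * 64 = 64
64 * 142 = 9088 ≡ 10

10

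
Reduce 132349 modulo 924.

132349 = 143·924 + 217, so 132349 ≡ 217 (mod 924).

217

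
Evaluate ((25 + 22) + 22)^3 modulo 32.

25 + 22 = 47 ≡ 15 (mod 32)
15 + 22 = 37 ≡ 5 (mod 32)
(5)^3 ≡ 29 (mod 32)

29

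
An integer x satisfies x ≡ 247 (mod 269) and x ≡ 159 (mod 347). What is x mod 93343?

26878

269⁻¹ mod 347: 269·129 ≡ 1 (mod 347), so 269⁻¹ ≡ 129.
x = 247 + 269·((159 − 247)·129 mod 347) = 247 + 269·99 = 26878.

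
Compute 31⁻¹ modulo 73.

Apply the Euclidean algorithm and back-substitute:
73 = 2*31 + 11
31 = 2*11 + 9
11 = 1*9 + 2
9 = 4*2 + 1
2 = 2*1 + 0
gcd(31, 73) = 1, so the inverse exists.
Back-substitute for 1:
1 = 1*9 − 4*2
  = −4*11 + 5*9
  = 5*31 − 14*11
  = −14*73 + 33*31
So 31⁻¹ ≡ 33 (mod 73).

33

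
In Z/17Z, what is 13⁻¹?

4

17 = 1*13 + 4
13 = 3*4 + 1
4 = 4*1 + 0
gcd(13, 17) = 1, so the inverse exists.
Bézout: 1 = −3*17 + 4*13.
So 13⁻¹ ≡ 4 (mod 17).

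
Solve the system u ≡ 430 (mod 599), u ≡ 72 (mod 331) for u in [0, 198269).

57335

599⁻¹ mod 331: 599*21 ≡ 1 (mod 331), so 599⁻¹ ≡ 21.
u = 430 + 599*((72 − 430)*21 mod 331) = 430 + 599*95 = 57335.
Check: 57335 mod 599 = 430, 57335 mod 331 = 72. ✓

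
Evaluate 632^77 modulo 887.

136

By square-and-multiply:
77 in binary is 1001101, i.e. 77 = 64 + 8 + 4 + 1.
632^1 ≡ 632 (mod 887)
632^2 ≡ 632^2 = 399424 ≡ 274 (mod 887)
632^4 ≡ 274^2 = 75076 ≡ 568 (mod 887)
632^8 ≡ 568^2 = 322624 ≡ 643 (mod 887)
632^16 ≡ 643^2 = 413449 ≡ 107 (mod 887)
632^32 ≡ 107^2 = 11449 ≡ 805 (mod 887)
632^64 ≡ 805^2 = 648025 ≡ 515 (mod 887)
632^77 = 632^64 · 632^8 · 632^4 · 632^1 ≡ 515 · 643 · 568 · 632 (mod 887).
Accumulate the product:
515 · 643 = 331145 ≡ 294
294 · 568 = 166992 ≡ 236
236 · 632 = 149152 ≡ 136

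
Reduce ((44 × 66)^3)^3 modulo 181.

74

44 × 66 = 2904 ≡ 8 (mod 181)
(8)^3 ≡ 150 (mod 181)
(150)^3 ≡ 74 (mod 181)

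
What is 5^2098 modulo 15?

Using repeated squaring:
2098 in binary is 100000110010, i.e. 2098 = 2048 + 32 + 16 + 2.
5^1 ≡ 5 (mod 15)
5^2 ≡ 5^2 = 25 ≡ 10 (mod 15)
5^4 ≡ 10^2 = 100 ≡ 10 (mod 15)
5^8 ≡ 10^2 = 100 ≡ 10 (mod 15)
5^16 ≡ 10^2 = 100 ≡ 10 (mod 15)
5^32 ≡ 10^2 = 100 ≡ 10 (mod 15)
5^64 ≡ 10^2 = 100 ≡ 10 (mod 15)
5^128 ≡ 10^2 = 100 ≡ 10 (mod 15)
5^256 ≡ 10^2 = 100 ≡ 10 (mod 15)
5^512 ≡ 10^2 = 100 ≡ 10 (mod 15)
5^1024 ≡ 10^2 = 100 ≡ 10 (mod 15)
5^2048 ≡ 10^2 = 100 ≡ 10 (mod 15)
5^2098 = 5^2048 × 5^32 × 5^16 × 5^2 ≡ 10 × 10 × 10 × 10 (mod 15).
Accumulate the product:
10 × 10 = 100 ≡ 10
10 × 10 = 100 ≡ 10
10 × 10 = 100 ≡ 10

10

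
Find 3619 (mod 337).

249

3619 = 10×337 + 249, so 3619 ≡ 249 (mod 337).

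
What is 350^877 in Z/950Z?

Using repeated squaring:
350^1 ≡ 350 (mod 950)
350^2 ≡ 350^2 = 122500 ≡ 900 (mod 950)
350^4 ≡ 900^2 = 810000 ≡ 600 (mod 950)
350^8 ≡ 600^2 = 360000 ≡ 900 (mod 950)
350^16 ≡ 900^2 = 810000 ≡ 600 (mod 950)
350^32 ≡ 600^2 = 360000 ≡ 900 (mod 950)
350^64 ≡ 900^2 = 810000 ≡ 600 (mod 950)
350^128 ≡ 600^2 = 360000 ≡ 900 (mod 950)
350^256 ≡ 900^2 = 810000 ≡ 600 (mod 950)
350^512 ≡ 600^2 = 360000 ≡ 900 (mod 950)
350^877 = 350^512 × 350^256 × 350^64 × 350^32 × 350^8 × 350^4 × 350^1 ≡ 900 × 600 × 600 × 900 × 900 × 600 × 350 (mod 950).
Accumulate the product:
900 × 600 = 540000 ≡ 400
400 × 600 = 240000 ≡ 600
600 × 900 = 540000 ≡ 400
400 × 900 = 360000 ≡ 900
900 × 600 = 540000 ≡ 400
400 × 350 = 140000 ≡ 350

350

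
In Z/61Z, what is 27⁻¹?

52

Apply the Euclidean algorithm and back-substitute:
61 = 2×27 + 7
27 = 3×7 + 6
7 = 1×6 + 1
6 = 6×1 + 0
gcd(27, 61) = 1, so the inverse exists.
Bézout: 1 = 4×61 − 9×27.
So 27⁻¹ ≡ −9 ≡ 52 (mod 61).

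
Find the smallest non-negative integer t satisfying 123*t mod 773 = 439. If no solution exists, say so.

764

gcd(123, 773) = 1, so a unique solution mod 773 exists.
123⁻¹ ≡ 44 (mod 773).
t ≡ 44*439 ≡ 764 (mod 773).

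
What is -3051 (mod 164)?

-3051 = -19*164 + 65, so -3051 ≡ 65 (mod 164).

65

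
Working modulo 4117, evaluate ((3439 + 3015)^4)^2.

3440

3439 + 3015 = 6454 ≡ 2337 (mod 4117)
(2337)^4 ≡ 3019 (mod 4117)
(3019)^2 ≡ 3440 (mod 4117)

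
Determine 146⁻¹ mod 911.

By the extended Euclidean algorithm:
911 = 6*146 + 35
146 = 4*35 + 6
35 = 5*6 + 5
6 = 1*5 + 1
5 = 5*1 + 0
gcd(146, 911) = 1, so the inverse exists.
Back-substitute for 1:
1 = 1*6 − 1*5
  = −1*35 + 6*6
  = 6*146 − 25*35
  = −25*911 + 156*146
So 146⁻¹ ≡ 156 (mod 911).

156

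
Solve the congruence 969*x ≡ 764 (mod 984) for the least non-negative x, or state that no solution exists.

no solution

gcd(969, 984) = 3, and 3 does not divide 764.
So the congruence has no solution.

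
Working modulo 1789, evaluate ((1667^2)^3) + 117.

(1667)^2 ≡ 572 (mod 1789)
(572)^3 ≡ 169 (mod 1789)
169 + 117 = 286

286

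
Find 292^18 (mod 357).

43

Using repeated squaring:
18 in binary is 10010, i.e. 18 = 16 + 2.
292^1 ≡ 292 (mod 357)
292^2 ≡ 292^2 = 85264 ≡ 298 (mod 357)
292^4 ≡ 298^2 = 88804 ≡ 268 (mod 357)
292^8 ≡ 268^2 = 71824 ≡ 67 (mod 357)
292^16 ≡ 67^2 = 4489 ≡ 205 (mod 357)
292^18 = 292^16 * 292^2 ≡ 205 * 298 (mod 357).
205 * 298 = 61090 ≡ 43 (mod 357).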